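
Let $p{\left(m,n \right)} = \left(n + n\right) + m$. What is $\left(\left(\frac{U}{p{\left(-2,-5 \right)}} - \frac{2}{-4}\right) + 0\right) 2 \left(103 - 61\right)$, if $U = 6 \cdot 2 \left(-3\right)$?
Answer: $294$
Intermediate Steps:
$p{\left(m,n \right)} = m + 2 n$ ($p{\left(m,n \right)} = 2 n + m = m + 2 n$)
$U = -36$ ($U = 12 \left(-3\right) = -36$)
$\left(\left(\frac{U}{p{\left(-2,-5 \right)}} - \frac{2}{-4}\right) + 0\right) 2 \left(103 - 61\right) = \left(\left(- \frac{36}{-2 + 2 \left(-5\right)} - \frac{2}{-4}\right) + 0\right) 2 \left(103 - 61\right) = \left(\left(- \frac{36}{-2 - 10} - - \frac{1}{2}\right) + 0\right) 2 \cdot 42 = \left(\left(- \frac{36}{-12} + \frac{1}{2}\right) + 0\right) 2 \cdot 42 = \left(\left(\left(-36\right) \left(- \frac{1}{12}\right) + \frac{1}{2}\right) + 0\right) 2 \cdot 42 = \left(\left(3 + \frac{1}{2}\right) + 0\right) 2 \cdot 42 = \left(\frac{7}{2} + 0\right) 2 \cdot 42 = \frac{7}{2} \cdot 2 \cdot 42 = 7 \cdot 42 = 294$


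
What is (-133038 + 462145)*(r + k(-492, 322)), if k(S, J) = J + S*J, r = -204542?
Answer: -119348678908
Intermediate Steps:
k(S, J) = J + J*S
(-133038 + 462145)*(r + k(-492, 322)) = (-133038 + 462145)*(-204542 + 322*(1 - 492)) = 329107*(-204542 + 322*(-491)) = 329107*(-204542 - 158102) = 329107*(-362644) = -119348678908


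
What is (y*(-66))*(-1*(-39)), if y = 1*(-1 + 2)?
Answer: -2574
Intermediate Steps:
y = 1 (y = 1*1 = 1)
(y*(-66))*(-1*(-39)) = (1*(-66))*(-1*(-39)) = -66*39 = -2574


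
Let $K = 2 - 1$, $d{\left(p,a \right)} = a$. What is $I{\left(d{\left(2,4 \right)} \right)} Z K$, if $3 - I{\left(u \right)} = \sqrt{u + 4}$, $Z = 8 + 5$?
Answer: $39 - 26 \sqrt{2} \approx 2.2304$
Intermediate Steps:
$K = 1$
$Z = 13$
$I{\left(u \right)} = 3 - \sqrt{4 + u}$ ($I{\left(u \right)} = 3 - \sqrt{u + 4} = 3 - \sqrt{4 + u}$)
$I{\left(d{\left(2,4 \right)} \right)} Z K = \left(3 - \sqrt{4 + 4}\right) 13 \cdot 1 = \left(3 - \sqrt{8}\right) 13 \cdot 1 = \left(3 - 2 \sqrt{2}\right) 13 \cdot 1 = \left(39 - 26 \sqrt{2}\right) 1 = 39 - 26 \sqrt{2}$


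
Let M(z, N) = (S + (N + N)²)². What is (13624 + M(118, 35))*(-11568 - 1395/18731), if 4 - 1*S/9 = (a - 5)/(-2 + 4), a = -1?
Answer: -5340116589163779/18731 ≈ -2.8510e+11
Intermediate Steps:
S = 63 (S = 36 - 9*(-1 - 5)/(-2 + 4) = 36 - (-54)/2 = 36 - 9*(-3) = 36 + 27 = 63)
M(z, N) = (63 + 4*N²)² (M(z, N) = (63 + (N + N)²)² = (63 + (2*N)²)² = (63 + 4*N²)²)
(13624 + M(118, 35))*(-11568 - 1395/18731) = (13624 + (63 + 4*35²)²)*(-11568 - 1395/18731) = (13624 + (63 + 4*1225)²)*(-11568 - 1395*1/18731) = (13624 + (63 + 4900)²)*(-11568 - 1395/18731) = (13624 + 4963²)*(-216681603/18731) = (13624 + 24631369)*(-216681603/18731) = 24644993*(-216681603/18731) = -5340116589163779/18731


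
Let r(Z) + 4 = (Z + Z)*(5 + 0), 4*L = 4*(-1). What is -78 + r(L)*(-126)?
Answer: 1686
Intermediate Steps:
L = -1 (L = (4*(-1))/4 = (1/4)*(-4) = -1)
r(Z) = -4 + 10*Z (r(Z) = -4 + (Z + Z)*(5 + 0) = -4 + (2*Z)*5 = -4 + 10*Z)
-78 + r(L)*(-126) = -78 + (-4 + 10*(-1))*(-126) = -78 + (-4 - 10)*(-126) = -78 - 14*(-126) = -78 + 1764 = 1686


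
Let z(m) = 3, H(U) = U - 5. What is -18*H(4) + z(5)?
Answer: 21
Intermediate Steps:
H(U) = -5 + U
-18*H(4) + z(5) = -18*(-5 + 4) + 3 = -18*(-1) + 3 = 18 + 3 = 21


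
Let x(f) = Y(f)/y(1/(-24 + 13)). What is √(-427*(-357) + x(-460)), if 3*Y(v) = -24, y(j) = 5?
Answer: √3810935/5 ≈ 390.43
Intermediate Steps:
Y(v) = -8 (Y(v) = (⅓)*(-24) = -8)
x(f) = -8/5
√(-427*(-357) + x(-460)) = √(-427*(-357) - 8/5) = √(152439 - 8/5) = √(762187/5) = √3810935/5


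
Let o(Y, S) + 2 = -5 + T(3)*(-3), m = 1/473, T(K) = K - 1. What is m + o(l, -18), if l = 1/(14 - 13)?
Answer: -6148/473 ≈ -12.998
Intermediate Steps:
T(K) = -1 + K
l = 1 (l = 1/1 = 1)
m = 1/473 ≈ 0.0021142
o(Y, S) = -13 (o(Y, S) = -2 + (-5 + (-1 + 3)*(-3)) = -2 + (-5 + 2*(-3)) = -2 + (-5 - 6) = -2 - 11 = -13)
m + o(l, -18) = 1/473 - 13 = -6148/473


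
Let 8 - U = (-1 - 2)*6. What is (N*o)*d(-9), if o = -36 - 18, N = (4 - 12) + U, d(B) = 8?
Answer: -7776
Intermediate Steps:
U = 26 (U = 8 - (-1 - 2)*6 = 8 - (-3)*6 = 8 - 1*(-18) = 8 + 18 = 26)
N = 18 (N = (4 - 12) + 26 = -8 + 26 = 18)
o = -54
(N*o)*d(-9) = (18*(-54))*8 = -972*8 = -7776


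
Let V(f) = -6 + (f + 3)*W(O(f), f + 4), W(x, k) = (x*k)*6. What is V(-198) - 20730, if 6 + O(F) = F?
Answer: -46324656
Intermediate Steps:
O(F) = -6 + F
W(x, k) = 6*k*x (W(x, k) = (k*x)*6 = 6*k*x)
V(f) = -6 + 6*(-6 + f)*(3 + f)*(4 + f) (V(f) = -6 + (f + 3)*(6*(f + 4)*(-6 + f)) = -6 + (3 + f)*(6*(4 + f)*(-6 + f)) = -6 + (3 + f)*(6*(-6 + f)*(4 + f)) = -6 + 6*(-6 + f)*(3 + f)*(4 + f))
V(-198) - 20730 = (-438 - 180*(-198) + 6*(-198)² + 6*(-198)³) - 20730 = (-438 + 35640 + 6*39204 + 6*(-7762392)) - 20730 = (-438 + 35640 + 235224 - 46574352) - 20730 = -46303926 - 20730 = -46324656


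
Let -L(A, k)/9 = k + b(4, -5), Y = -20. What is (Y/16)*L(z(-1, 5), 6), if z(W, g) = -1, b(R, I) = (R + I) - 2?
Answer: 135/4 ≈ 33.750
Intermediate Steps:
b(R, I) = -2 + I + R (b(R, I) = (I + R) - 2 = -2 + I + R)
L(A, k) = 27 - 9*k (L(A, k) = -9*(k + (-2 - 5 + 4)) = -9*(k - 3) = -9*(-3 + k) = 27 - 9*k)
(Y/16)*L(z(-1, 5), 6) = (-20/16)*(27 - 9*6) = (-20*1/16)*(27 - 54) = -5/4*(-27) = 135/4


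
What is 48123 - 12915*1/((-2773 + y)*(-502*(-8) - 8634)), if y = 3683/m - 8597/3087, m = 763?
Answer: 207204731758773261/4305731897522 ≈ 48123.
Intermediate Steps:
y = 687130/336483 (y = 3683/763 - 8597/3087 = 687130/336483 ≈ 2.0421)
48123 - 12915*1/((-2773 + y)*(-502*(-8) - 8634)) = 48123 - 12915*1/((-2773 + 687130/336483)*(-502*(-8) - 8634)) = 48123 - 12915*(-336483/(932380229*(4016 - 8634))) = 48123 - 12915/((-932380229/336483*(-4618))) = 48123 - 12915/4305731897522/336483 = 48123 - 12915*336483/4305731897522 = 48123 - 4345677945/4305731897522 = 207204731758773261/4305731897522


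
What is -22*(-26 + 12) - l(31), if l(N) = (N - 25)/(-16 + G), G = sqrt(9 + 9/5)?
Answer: 189044/613 + 9*sqrt(30)/613 ≈ 308.47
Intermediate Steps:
G = 3*sqrt(30)/5 (G = sqrt(9 + 9*(1/5)) = sqrt(9 + 9/5) = sqrt(54/5) = 3*sqrt(30)/5 ≈ 3.2863)
l(N) = (-25 + N)/(-16 + 3*sqrt(30)/5) (l(N) = (N - 25)/(-16 + 3*sqrt(30)/5) = (-25 + N)/(-16 + 3*sqrt(30)/5))
-22*(-26 + 12) - l(31) = -22*(-26 + 12) - (-1)*(-25 + 31)/(16 - 3*sqrt(30)/5) = -22*(-14) - (-1)*6/(16 - 3*sqrt(30)/5) = 308 - (-6)/(16 - 3*sqrt(30)/5) = 308 + 6/(16 - 3*sqrt(30)/5)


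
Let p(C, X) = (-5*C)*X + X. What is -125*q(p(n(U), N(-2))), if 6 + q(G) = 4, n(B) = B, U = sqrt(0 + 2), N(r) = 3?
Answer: 250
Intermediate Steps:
U = sqrt(2) ≈ 1.4142
p(C, X) = X - 5*C*X (p(C, X) = -5*C*X + X = X - 5*C*X)
q(G) = -2 (q(G) = -6 + 4 = -2)
-125*q(p(n(U), N(-2))) = -125*(-2) = 250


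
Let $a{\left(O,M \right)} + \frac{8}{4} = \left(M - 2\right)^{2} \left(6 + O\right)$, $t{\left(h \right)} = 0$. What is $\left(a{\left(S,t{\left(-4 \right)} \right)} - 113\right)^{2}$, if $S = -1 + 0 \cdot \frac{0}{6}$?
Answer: $9025$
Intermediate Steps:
$S = -1$ ($S = -1 + 0 \cdot 0 \cdot \frac{1}{6} = -1 + 0 \cdot 0 = -1 + 0 = -1$)
$a{\left(O,M \right)} = -2 + \left(-2 + M\right)^{2} \left(6 + O\right)$ ($a{\left(O,M \right)} = -2 + \left(M - 2\right)^{2} \left(6 + O\right) = -2 + \left(-2 + M\right)^{2} \left(6 + O\right)$)
$\left(a{\left(S,t{\left(-4 \right)} \right)} - 113\right)^{2} = \left(\left(-2 + 6 \left(-2 + 0\right)^{2} - \left(-2 + 0\right)^{2}\right) - 113\right)^{2} = \left(\left(-2 + 6 \left(-2\right)^{2} - \left(-2\right)^{2}\right) - 113\right)^{2} = \left(\left(-2 + 6 \cdot 4 - 4\right) - 113\right)^{2} = \left(\left(-2 + 24 - 4\right) - 113\right)^{2} = \left(18 - 113\right)^{2} = \left(-95\right)^{2} = 9025$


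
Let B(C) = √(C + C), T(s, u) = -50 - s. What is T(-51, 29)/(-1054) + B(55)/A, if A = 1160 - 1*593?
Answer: -1/1054 + √110/567 ≈ 0.017549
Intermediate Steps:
B(C) = √2*√C (B(C) = √(2*C) = √2*√C)
A = 567 (A = 1160 - 593 = 567)
T(-51, 29)/(-1054) + B(55)/A = (-50 - 1*(-51))/(-1054) + (√2*√55)/567 = (-50 + 51)*(-1/1054) + √110*(1/567) = 1*(-1/1054) + √110/567 = -1/1054 + √110/567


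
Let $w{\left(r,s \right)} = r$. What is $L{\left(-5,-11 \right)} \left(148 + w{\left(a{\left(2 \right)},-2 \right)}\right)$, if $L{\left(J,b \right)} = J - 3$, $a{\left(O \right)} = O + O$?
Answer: $-1216$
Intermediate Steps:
$a{\left(O \right)} = 2 O$
$L{\left(J,b \right)} = -3 + J$ ($L{\left(J,b \right)} = J - 3 = -3 + J$)
$L{\left(-5,-11 \right)} \left(148 + w{\left(a{\left(2 \right)},-2 \right)}\right) = \left(-3 - 5\right) \left(148 + 2 \cdot 2\right) = - 8 \left(148 + 4\right) = \left(-8\right) 152 = -1216$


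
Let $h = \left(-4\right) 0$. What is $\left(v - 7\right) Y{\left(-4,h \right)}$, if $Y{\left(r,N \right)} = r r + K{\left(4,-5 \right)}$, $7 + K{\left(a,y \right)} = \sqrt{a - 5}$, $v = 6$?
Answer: $-9 - i \approx -9.0 - 1.0 i$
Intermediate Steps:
$K{\left(a,y \right)} = -7 + \sqrt{-5 + a}$ ($K{\left(a,y \right)} = -7 + \sqrt{a - 5} = -7 + \sqrt{-5 + a}$)
$h = 0$
$Y{\left(r,N \right)} = -7 + i + r^{2}$ ($Y{\left(r,N \right)} = r r - \left(7 - \sqrt{-5 + 4}\right) = r^{2} - \left(7 - \sqrt{-1}\right) = r^{2} - \left(7 - i\right) = -7 + i + r^{2}$)
$\left(v - 7\right) Y{\left(-4,h \right)} = \left(6 - 7\right) \left(-7 + i + \left(-4\right)^{2}\right) = - (-7 + i + 16) = - (9 + i) = -9 - i$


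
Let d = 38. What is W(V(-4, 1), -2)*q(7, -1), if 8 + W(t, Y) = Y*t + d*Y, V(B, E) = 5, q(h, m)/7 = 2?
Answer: -1316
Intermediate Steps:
q(h, m) = 14 (q(h, m) = 7*2 = 14)
W(t, Y) = -8 + 38*Y + Y*t (W(t, Y) = -8 + (Y*t + 38*Y) = -8 + (38*Y + Y*t) = -8 + 38*Y + Y*t)
W(V(-4, 1), -2)*q(7, -1) = (-8 + 38*(-2) - 2*5)*14 = (-8 - 76 - 10)*14 = -94*14 = -1316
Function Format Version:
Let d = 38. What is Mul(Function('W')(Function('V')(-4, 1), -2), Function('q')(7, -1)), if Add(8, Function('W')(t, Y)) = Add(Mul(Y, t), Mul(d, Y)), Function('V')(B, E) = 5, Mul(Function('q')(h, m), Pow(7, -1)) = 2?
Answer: -1316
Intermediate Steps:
Function('q')(h, m) = 14 (Function('q')(h, m) = Mul(7, 2) = 14)
Function('W')(t, Y) = Add(-8, Mul(38, Y), Mul(Y, t)) (Function('W')(t, Y) = Add(-8, Add(Mul(Y, t), Mul(38, Y))) = Add(-8, Add(Mul(38, Y), Mul(Y, t))) = Add(-8, Mul(38, Y), Mul(Y, t)))
Mul(Function('W')(Function('V')(-4, 1), -2), Function('q')(7, -1)) = Mul(Add(-8, Mul(38, -2), Mul(-2, 5)), 14) = Mul(Add(-8, -76, -10), 14) = Mul(-94, 14) = -1316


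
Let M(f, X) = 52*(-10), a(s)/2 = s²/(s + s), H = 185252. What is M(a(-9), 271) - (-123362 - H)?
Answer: 308094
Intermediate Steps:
a(s) = s (a(s) = 2*(s²/(s + s)) = 2*(s²/((2*s))) = 2*((1/(2*s))*s²) = 2*(s/2) = s)
M(f, X) = -520
M(a(-9), 271) - (-123362 - H) = -520 - (-123362 - 1*185252) = -520 - (-123362 - 185252) = -520 - 1*(-308614) = -520 + 308614 = 308094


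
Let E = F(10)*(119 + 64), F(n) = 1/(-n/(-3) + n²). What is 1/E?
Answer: 310/549 ≈ 0.56466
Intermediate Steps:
F(n) = 1/(n² + n/3) (F(n) = 1/(-n*(-⅓) + n²) = 1/(n/3 + n²) = 1/(n² + n/3))
E = 549/310 (E = (3/(10*(1 + 3*10)))*(119 + 64) = (3*(⅒)/(1 + 30))*183 = (3*(⅒)/31)*183 = (3*(⅒)*(1/31))*183 = (3/310)*183 = 549/310 ≈ 1.7710)
1/E = 1/(549/310) = 310/549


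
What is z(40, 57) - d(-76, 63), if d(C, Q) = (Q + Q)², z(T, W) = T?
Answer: -15836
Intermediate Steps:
d(C, Q) = 4*Q² (d(C, Q) = (2*Q)² = 4*Q²)
z(40, 57) - d(-76, 63) = 40 - 4*63² = 40 - 4*3969 = 40 - 1*15876 = 40 - 15876 = -15836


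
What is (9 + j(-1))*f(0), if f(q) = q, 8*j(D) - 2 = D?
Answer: 0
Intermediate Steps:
j(D) = 1/4 + D/8
(9 + j(-1))*f(0) = (9 + (1/4 + (1/8)*(-1)))*0 = (9 + (1/4 - 1/8))*0 = (9 + 1/8)*0 = (73/8)*0 = 0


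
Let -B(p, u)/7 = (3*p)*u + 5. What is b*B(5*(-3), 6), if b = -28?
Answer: -51940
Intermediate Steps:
B(p, u) = -35 - 21*p*u (B(p, u) = -7*((3*p)*u + 5) = -7*(3*p*u + 5) = -7*(5 + 3*p*u) = -35 - 21*p*u)
b*B(5*(-3), 6) = -28*(-35 - 21*5*(-3)*6) = -28*(-35 - 21*(-15)*6) = -28*(-35 + 1890) = -28*1855 = -51940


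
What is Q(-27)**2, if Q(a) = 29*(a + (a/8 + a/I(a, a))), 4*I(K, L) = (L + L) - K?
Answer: 37442161/64 ≈ 5.8503e+5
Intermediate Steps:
I(K, L) = L/2 - K/4 (I(K, L) = ((L + L) - K)/4 = (2*L - K)/4 = (-K + 2*L)/4 = L/2 - K/4)
Q(a) = 116 + 261*a/8 (Q(a) = 29*(a + (a/8 + a/(a/2 - a/4))) = 29*(a + (a*(1/8) + a/((a/4)))) = 29*(a + (a/8 + a*(4/a))) = 29*(a + (a/8 + 4)) = 29*(a + (4 + a/8)) = 29*(4 + 9*a/8) = 116 + 261*a/8)
Q(-27)**2 = (116 + (261/8)*(-27))**2 = (116 - 7047/8)**2 = (-6119/8)**2 = 37442161/64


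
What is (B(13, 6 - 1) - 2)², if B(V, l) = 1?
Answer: 1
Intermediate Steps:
(B(13, 6 - 1) - 2)² = (1 - 2)² = (-1)² = 1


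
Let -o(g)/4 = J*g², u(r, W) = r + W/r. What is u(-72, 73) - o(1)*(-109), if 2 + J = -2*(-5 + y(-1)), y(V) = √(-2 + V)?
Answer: -256393/72 + 872*I*√3 ≈ -3561.0 + 1510.3*I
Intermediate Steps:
J = 8 - 2*I*√3 (J = -2 - 2*(-5 + √(-2 - 1)) = -2 - 2*(-5 + √(-3)) = -2 - 2*(-5 + I*√3) = -2 + (10 - 2*I*√3) = 8 - 2*I*√3 ≈ 8.0 - 3.4641*I)
o(g) = -4*g²*(8 - 2*I*√3) (o(g) = -4*(8 - 2*I*√3)*g² = -4*g²*(8 - 2*I*√3))
u(-72, 73) - o(1)*(-109) = (-72 + 73/(-72)) - 8*1²*(-4 + I*√3)*(-109) = (-72 + 73*(-1/72)) - 8*1*(-4 + I*√3)*(-109) = (-72 - 73/72) - (-32 + 8*I*√3)*(-109) = -5257/72 - (3488 - 872*I*√3) = -5257/72 + (-3488 + 872*I*√3) = -256393/72 + 872*I*√3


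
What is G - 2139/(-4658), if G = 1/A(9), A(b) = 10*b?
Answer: 49292/104805 ≈ 0.47032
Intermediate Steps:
G = 1/90 (G = 1/(10*9) = 1/90 ≈ 0.011111)
G - 2139/(-4658) = 1/90 - 2139/(-4658) = 1/90 - 2139*(-1/4658) = 1/90 + 2139/4658 = 49292/104805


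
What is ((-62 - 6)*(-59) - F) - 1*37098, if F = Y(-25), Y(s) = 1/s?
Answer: -827149/25 ≈ -33086.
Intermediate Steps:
F = -1/25 (F = 1/(-25) = -1/25 ≈ -0.040000)
((-62 - 6)*(-59) - F) - 1*37098 = ((-62 - 6)*(-59) - 1*(-1/25)) - 1*37098 = (-68*(-59) + 1/25) - 37098 = (4012 + 1/25) - 37098 = 100301/25 - 37098 = -827149/25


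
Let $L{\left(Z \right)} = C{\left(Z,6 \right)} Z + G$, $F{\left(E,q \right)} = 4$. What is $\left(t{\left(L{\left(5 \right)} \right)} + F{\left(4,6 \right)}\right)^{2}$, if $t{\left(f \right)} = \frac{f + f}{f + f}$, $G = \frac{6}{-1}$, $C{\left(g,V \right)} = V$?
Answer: $25$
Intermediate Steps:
$G = -6$ ($G = 6 \left(-1\right) = -6$)
$L{\left(Z \right)} = -6 + 6 Z$ ($L{\left(Z \right)} = 6 Z - 6 = -6 + 6 Z$)
$t{\left(f \right)} = 1$ ($t{\left(f \right)} = \frac{2 f}{2 f} = 2 f \frac{1}{2 f} = 1$)
$\left(t{\left(L{\left(5 \right)} \right)} + F{\left(4,6 \right)}\right)^{2} = \left(1 + 4\right)^{2} = 5^{2} = 25$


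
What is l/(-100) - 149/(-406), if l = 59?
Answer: -4527/20300 ≈ -0.22300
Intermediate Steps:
l/(-100) - 149/(-406) = 59/(-100) - 149/(-406) = 59*(-1/100) - 149*(-1/406) = -59/100 + 149/406 = -4527/20300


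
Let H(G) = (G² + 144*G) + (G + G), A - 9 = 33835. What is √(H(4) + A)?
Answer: 2*√8611 ≈ 185.59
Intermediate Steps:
A = 33844 (A = 9 + 33835 = 33844)
H(G) = G² + 146*G (H(G) = (G² + 144*G) + 2*G = G² + 146*G)
√(H(4) + A) = √(4*(146 + 4) + 33844) = √(4*150 + 33844) = √(600 + 33844) = √34444 = 2*√8611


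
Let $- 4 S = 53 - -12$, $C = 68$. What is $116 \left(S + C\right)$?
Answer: $6003$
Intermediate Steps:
$S = - \frac{65}{4}$ ($S = - \frac{53 - -12}{4} = - \frac{53 + 12}{4} = \left(- \frac{1}{4}\right) 65 = - \frac{65}{4} \approx -16.25$)
$116 \left(S + C\right) = 116 \left(- \frac{65}{4} + 68\right) = 116 \cdot \frac{207}{4} = 6003$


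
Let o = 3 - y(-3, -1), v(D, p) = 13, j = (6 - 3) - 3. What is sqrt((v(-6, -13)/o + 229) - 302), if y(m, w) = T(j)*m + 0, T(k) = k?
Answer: I*sqrt(618)/3 ≈ 8.2865*I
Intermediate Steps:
j = 0 (j = 3 - 3 = 0)
y(m, w) = 0 (y(m, w) = 0*m + 0 = 0 + 0 = 0)
o = 3 (o = 3 - 1*0 = 3 + 0 = 3)
sqrt((v(-6, -13)/o + 229) - 302) = sqrt((13/3 + 229) - 302) = sqrt(700/3 - 302) = sqrt(-206/3) = I*sqrt(618)/3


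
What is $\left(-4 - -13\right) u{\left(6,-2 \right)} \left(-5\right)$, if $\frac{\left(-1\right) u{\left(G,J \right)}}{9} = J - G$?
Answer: $-3240$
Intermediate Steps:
$u{\left(G,J \right)} = - 9 J + 9 G$ ($u{\left(G,J \right)} = - 9 \left(J - G\right) = - 9 J + 9 G$)
$\left(-4 - -13\right) u{\left(6,-2 \right)} \left(-5\right) = \left(-4 - -13\right) \left(\left(-9\right) \left(-2\right) + 9 \cdot 6\right) \left(-5\right) = \left(-4 + 13\right) \left(18 + 54\right) \left(-5\right) = 9 \cdot 72 \left(-5\right) = 648 \left(-5\right) = -3240$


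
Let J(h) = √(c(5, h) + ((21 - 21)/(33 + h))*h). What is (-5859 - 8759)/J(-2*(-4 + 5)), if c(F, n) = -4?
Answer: 7309*I ≈ 7309.0*I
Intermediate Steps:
J(h) = 2*I (J(h) = √(-4 + ((21 - 21)/(33 + h))*h) = √(-4 + (0/(33 + h))*h) = √(-4 + 0*h) = √(-4 + 0) = √(-4) = 2*I)
(-5859 - 8759)/J(-2*(-4 + 5)) = (-5859 - 8759)/((2*I)) = -(-7309)*I = 7309*I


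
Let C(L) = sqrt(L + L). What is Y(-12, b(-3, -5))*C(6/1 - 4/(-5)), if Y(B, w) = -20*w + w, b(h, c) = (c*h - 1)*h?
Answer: 1596*sqrt(85)/5 ≈ 2942.9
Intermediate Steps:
b(h, c) = h*(-1 + c*h) (b(h, c) = (-1 + c*h)*h = h*(-1 + c*h))
C(L) = sqrt(2)*sqrt(L) (C(L) = sqrt(2*L) = sqrt(2)*sqrt(L))
Y(B, w) = -19*w
Y(-12, b(-3, -5))*C(6/1 - 4/(-5)) = (-(-57)*(-1 - 5*(-3)))*(sqrt(2)*sqrt(6/1 - 4/(-5))) = (-(-57)*(-1 + 15))*(sqrt(2)*sqrt(6*1 - 4*(-1/5))) = (-(-57)*14)*(sqrt(2)*sqrt(6 + 4/5)) = (-19*(-42))*(sqrt(2)*sqrt(34/5)) = 798*(sqrt(2)*(sqrt(170)/5)) = 798*(2*sqrt(85)/5) = 1596*sqrt(85)/5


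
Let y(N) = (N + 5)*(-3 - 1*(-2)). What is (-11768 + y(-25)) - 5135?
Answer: -16883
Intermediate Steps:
y(N) = -5 - N (y(N) = (5 + N)*(-3 + 2) = (5 + N)*(-1) = -5 - N)
(-11768 + y(-25)) - 5135 = (-11768 + (-5 - 1*(-25))) - 5135 = (-11768 + (-5 + 25)) - 5135 = (-11768 + 20) - 5135 = -11748 - 5135 = -16883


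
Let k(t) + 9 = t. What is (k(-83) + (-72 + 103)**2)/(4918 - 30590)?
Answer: -869/25672 ≈ -0.033850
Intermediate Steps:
k(t) = -9 + t
(k(-83) + (-72 + 103)**2)/(4918 - 30590) = ((-9 - 83) + (-72 + 103)**2)/(4918 - 30590) = (-92 + 31**2)/(-25672) = (-92 + 961)*(-1/25672) = 869*(-1/25672) = -869/25672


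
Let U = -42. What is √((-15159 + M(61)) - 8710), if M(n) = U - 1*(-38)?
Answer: I*√23873 ≈ 154.51*I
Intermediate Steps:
M(n) = -4 (M(n) = -42 - 1*(-38) = -42 + 38 = -4)
√((-15159 + M(61)) - 8710) = √((-15159 - 4) - 8710) = √(-15163 - 8710) = √(-23873) = I*√23873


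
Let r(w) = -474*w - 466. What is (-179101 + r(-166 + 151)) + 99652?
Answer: -72805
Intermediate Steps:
r(w) = -466 - 474*w
(-179101 + r(-166 + 151)) + 99652 = (-179101 + (-466 - 474*(-166 + 151))) + 99652 = (-179101 + (-466 - 474*(-15))) + 99652 = (-179101 + (-466 + 7110)) + 99652 = (-179101 + 6644) + 99652 = -172457 + 99652 = -72805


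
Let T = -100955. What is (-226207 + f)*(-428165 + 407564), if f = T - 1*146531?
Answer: 9758549493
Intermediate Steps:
f = -247486 (f = -100955 - 1*146531 = -100955 - 146531 = -247486)
(-226207 + f)*(-428165 + 407564) = (-226207 - 247486)*(-428165 + 407564) = -473693*(-20601) = 9758549493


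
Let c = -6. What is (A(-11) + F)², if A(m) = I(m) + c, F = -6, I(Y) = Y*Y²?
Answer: 1803649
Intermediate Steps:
I(Y) = Y³
A(m) = -6 + m³ (A(m) = m³ - 6 = -6 + m³)
(A(-11) + F)² = ((-6 + (-11)³) - 6)² = ((-6 - 1331) - 6)² = (-1337 - 6)² = (-1343)² = 1803649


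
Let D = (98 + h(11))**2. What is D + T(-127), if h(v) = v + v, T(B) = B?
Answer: 14273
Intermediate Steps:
h(v) = 2*v
D = 14400 (D = (98 + 2*11)**2 = (98 + 22)**2 = 120**2 = 14400)
D + T(-127) = 14400 - 127 = 14273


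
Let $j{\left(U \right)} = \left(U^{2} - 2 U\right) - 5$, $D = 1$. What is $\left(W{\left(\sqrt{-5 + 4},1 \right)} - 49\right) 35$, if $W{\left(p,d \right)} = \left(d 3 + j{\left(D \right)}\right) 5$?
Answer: $-2240$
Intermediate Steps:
$j{\left(U \right)} = -5 + U^{2} - 2 U$
$W{\left(p,d \right)} = -30 + 15 d$ ($W{\left(p,d \right)} = \left(d 3 - \left(7 - 1\right)\right) 5 = \left(3 d - 6\right) 5 = \left(-6 + 3 d\right) 5 = -30 + 15 d$)
$\left(W{\left(\sqrt{-5 + 4},1 \right)} - 49\right) 35 = \left(\left(-30 + 15 \cdot 1\right) - 49\right) 35 = \left(\left(-30 + 15\right) - 49\right) 35 = \left(-15 - 49\right) 35 = \left(-64\right) 35 = -2240$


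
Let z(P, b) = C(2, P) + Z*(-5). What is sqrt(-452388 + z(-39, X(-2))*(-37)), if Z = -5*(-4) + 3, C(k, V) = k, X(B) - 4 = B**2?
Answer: I*sqrt(448207) ≈ 669.48*I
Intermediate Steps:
X(B) = 4 + B**2
Z = 23 (Z = 20 + 3 = 23)
z(P, b) = -113 (z(P, b) = 2 + 23*(-5) = 2 - 115 = -113)
sqrt(-452388 + z(-39, X(-2))*(-37)) = sqrt(-452388 - 113*(-37)) = sqrt(-452388 + 4181) = sqrt(-448207) = I*sqrt(448207)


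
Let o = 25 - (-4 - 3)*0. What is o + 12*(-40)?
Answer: -455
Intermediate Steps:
o = 25 (o = 25 - (-7)*0 = 25 - 1*0 = 25 + 0 = 25)
o + 12*(-40) = 25 + 12*(-40) = 25 - 480 = -455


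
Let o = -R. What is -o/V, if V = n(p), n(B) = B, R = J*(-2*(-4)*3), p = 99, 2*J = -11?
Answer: -4/3 ≈ -1.3333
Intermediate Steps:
J = -11/2 (J = (½)*(-11) = -11/2 ≈ -5.5000)
R = -132 (R = -11*(-2*(-4))*3/2 = -44*3 = -11/2*24 = -132)
V = 99
o = 132 (o = -1*(-132) = 132)
-o/V = -132/99 = -1*4/3 = -4/3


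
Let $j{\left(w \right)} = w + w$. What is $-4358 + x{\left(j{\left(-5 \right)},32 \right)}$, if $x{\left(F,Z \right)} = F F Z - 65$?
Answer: $-1223$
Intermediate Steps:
$j{\left(w \right)} = 2 w$
$x{\left(F,Z \right)} = -65 + Z F^{2}$ ($x{\left(F,Z \right)} = F^{2} Z - 65 = Z F^{2} - 65 = -65 + Z F^{2}$)
$-4358 + x{\left(j{\left(-5 \right)},32 \right)} = -4358 - \left(65 - 32 \left(2 \left(-5\right)\right)^{2}\right) = -4358 - \left(65 - 32 \left(-10\right)^{2}\right) = -4358 + \left(-65 + 32 \cdot 100\right) = -4358 + \left(-65 + 3200\right) = -4358 + 3135 = -1223$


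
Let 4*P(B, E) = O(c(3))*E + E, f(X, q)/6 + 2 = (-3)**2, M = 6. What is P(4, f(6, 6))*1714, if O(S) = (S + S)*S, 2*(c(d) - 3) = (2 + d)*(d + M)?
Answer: 46846191/2 ≈ 2.3423e+7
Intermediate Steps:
f(X, q) = 42 (f(X, q) = -12 + 6*(-3)**2 = -12 + 6*9 = -12 + 54 = 42)
c(d) = 3 + (2 + d)*(6 + d)/2 (c(d) = 3 + ((2 + d)*(d + 6))/2 = 3 + ((2 + d)*(6 + d))/2 = 3 + (2 + d)*(6 + d)/2)
O(S) = 2*S**2 (O(S) = (2*S)*S = 2*S**2)
P(B, E) = 2603*E/8 (P(B, E) = ((2*(9 + (1/2)*3**2 + 4*3)**2)*E + E)/4 = ((2*(9 + (1/2)*9 + 12)**2)*E + E)/4 = ((2*(9 + 9/2 + 12)**2)*E + E)/4 = ((2*(51/2)**2)*E + E)/4 = ((2*(2601/4))*E + E)/4 = (2601*E/2 + E)/4 = (2603*E/2)/4 = 2603*E/8)
P(4, f(6, 6))*1714 = ((2603/8)*42)*1714 = (54663/4)*1714 = 46846191/2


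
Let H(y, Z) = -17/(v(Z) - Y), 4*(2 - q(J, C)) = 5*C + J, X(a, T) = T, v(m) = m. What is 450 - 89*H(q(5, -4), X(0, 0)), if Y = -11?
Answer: 6463/11 ≈ 587.54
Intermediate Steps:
q(J, C) = 2 - 5*C/4 - J/4 (q(J, C) = 2 - (5*C + J)/4 = 2 - (J + 5*C)/4 = 2 + (-5*C/4 - J/4) = 2 - 5*C/4 - J/4)
H(y, Z) = -17/(11 + Z) (H(y, Z) = -17/(Z - 1*(-11)) = -17/(Z + 11) = -17/(11 + Z))
450 - 89*H(q(5, -4), X(0, 0)) = 450 - (-1513)/(11 + 0) = 450 - (-1513)/11 = 450 - 89*(-17/11) = 450 + 1513/11 = 6463/11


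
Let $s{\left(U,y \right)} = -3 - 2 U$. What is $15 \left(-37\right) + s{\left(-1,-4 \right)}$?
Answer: $-556$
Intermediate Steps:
$15 \left(-37\right) + s{\left(-1,-4 \right)} = 15 \left(-37\right) - 1 = -555 + \left(-3 + 2\right) = -555 - 1 = -556$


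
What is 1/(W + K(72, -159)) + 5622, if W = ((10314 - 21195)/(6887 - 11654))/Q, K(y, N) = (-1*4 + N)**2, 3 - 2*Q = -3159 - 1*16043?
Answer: 4558314286320643/810799405159 ≈ 5622.0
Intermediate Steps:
Q = 19205/2 (Q = 3/2 - (-3159 - 1*16043)/2 = 3/2 - (-3159 - 16043)/2 = 3/2 - 1/2*(-19202) = 3/2 + 9601 = 19205/2 ≈ 9602.5)
K(y, N) = (-4 + N)**2
W = 7254/30516745 (W = ((10314 - 21195)/(6887 - 11654))/(19205/2) = -10881/(-4767)*(2/19205) = -10881*(-1/4767)*(2/19205) = (3627/1589)*(2/19205) = 7254/30516745 ≈ 0.00023771)
1/(W + K(72, -159)) + 5622 = 1/(7254/30516745 + (-4 - 159)**2) + 5622 = 1/(7254/30516745 + (-163)**2) + 5622 = 1/(7254/30516745 + 26569) + 5622 = 1/(810799405159/30516745) + 5622 = 30516745/810799405159 + 5622 = 4558314286320643/810799405159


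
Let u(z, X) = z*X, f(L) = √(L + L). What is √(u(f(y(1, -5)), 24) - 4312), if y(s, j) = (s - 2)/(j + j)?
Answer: 2*√(-26950 + 30*√5)/5 ≈ 65.584*I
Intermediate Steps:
y(s, j) = (-2 + s)/(2*j) (y(s, j) = (-2 + s)/((2*j)) = (-2 + s)*(1/(2*j)) = (-2 + s)/(2*j))
f(L) = √2*√L (f(L) = √(2*L) = √2*√L)
u(z, X) = X*z
√(u(f(y(1, -5)), 24) - 4312) = √(24*(√2*√((½)*(-2 + 1)/(-5))) - 4312) = √(24*(√2*√((½)*(-⅕)*(-1))) - 4312) = √(24*(√2*√(⅒)) - 4312) = √(24*(√2*(√10/10)) - 4312) = √(24*(√5/5) - 4312) = √(24*√5/5 - 4312) = √(-4312 + 24*√5/5)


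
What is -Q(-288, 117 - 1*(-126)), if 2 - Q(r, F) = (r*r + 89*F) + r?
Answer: 104281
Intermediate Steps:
Q(r, F) = 2 - r - r**2 - 89*F (Q(r, F) = 2 - ((r*r + 89*F) + r) = 2 - ((r**2 + 89*F) + r) = 2 - (r + r**2 + 89*F) = 2 + (-r - r**2 - 89*F) = 2 - r - r**2 - 89*F)
-Q(-288, 117 - 1*(-126)) = -(2 - 1*(-288) - 1*(-288)**2 - 89*(117 - 1*(-126))) = -(2 + 288 - 1*82944 - 89*(117 + 126)) = -(2 + 288 - 82944 - 89*243) = -(2 + 288 - 82944 - 21627) = -1*(-104281) = 104281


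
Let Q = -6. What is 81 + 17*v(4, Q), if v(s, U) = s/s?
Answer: 98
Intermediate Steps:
v(s, U) = 1
81 + 17*v(4, Q) = 81 + 17*1 = 81 + 17 = 98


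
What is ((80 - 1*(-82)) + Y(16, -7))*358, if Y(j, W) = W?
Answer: 55490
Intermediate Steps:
((80 - 1*(-82)) + Y(16, -7))*358 = ((80 - 1*(-82)) - 7)*358 = ((80 + 82) - 7)*358 = (162 - 7)*358 = 155*358 = 55490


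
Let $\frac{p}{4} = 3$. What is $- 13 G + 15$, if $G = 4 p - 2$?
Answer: $-583$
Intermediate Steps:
$p = 12$ ($p = 4 \cdot 3 = 12$)
$G = 46$ ($G = 4 \cdot 12 - 2 = 48 - 2 = 46$)
$- 13 G + 15 = \left(-13\right) 46 + 15 = -598 + 15 = -583$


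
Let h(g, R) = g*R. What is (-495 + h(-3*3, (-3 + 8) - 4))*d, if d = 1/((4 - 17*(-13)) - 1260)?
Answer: 56/115 ≈ 0.48696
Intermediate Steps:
h(g, R) = R*g
d = -1/1035 (d = 1/((4 + 221) - 1260) = 1/(225 - 1260) = 1/(-1035) = -1/1035 ≈ -0.00096618)
(-495 + h(-3*3, (-3 + 8) - 4))*d = (-495 + ((-3 + 8) - 4)*(-3*3))*(-1/1035) = (-495 + (5 - 4)*(-9))*(-1/1035) = (-495 + 1*(-9))*(-1/1035) = (-495 - 9)*(-1/1035) = -504*(-1/1035) = 56/115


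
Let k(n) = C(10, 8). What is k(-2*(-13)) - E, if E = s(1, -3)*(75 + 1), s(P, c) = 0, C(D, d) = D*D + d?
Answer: 108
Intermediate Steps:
C(D, d) = d + D² (C(D, d) = D² + d = d + D²)
k(n) = 108 (k(n) = 8 + 10² = 8 + 100 = 108)
E = 0 (E = 0*(75 + 1) = 0*76 = 0)
k(-2*(-13)) - E = 108 - 1*0 = 108 + 0 = 108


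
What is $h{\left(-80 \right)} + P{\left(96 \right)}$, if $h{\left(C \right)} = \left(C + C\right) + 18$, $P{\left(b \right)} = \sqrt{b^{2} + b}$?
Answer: $-142 + 4 \sqrt{582} \approx -45.501$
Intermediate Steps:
$P{\left(b \right)} = \sqrt{b + b^{2}}$
$h{\left(C \right)} = 18 + 2 C$ ($h{\left(C \right)} = 2 C + 18 = 18 + 2 C$)
$h{\left(-80 \right)} + P{\left(96 \right)} = \left(18 + 2 \left(-80\right)\right) + \sqrt{96 \left(1 + 96\right)} = \left(18 - 160\right) + \sqrt{96 \cdot 97} = -142 + \sqrt{9312} = -142 + 4 \sqrt{582}$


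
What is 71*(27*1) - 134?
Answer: 1783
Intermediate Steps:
71*(27*1) - 134 = 71*27 - 134 = 1917 - 134 = 1783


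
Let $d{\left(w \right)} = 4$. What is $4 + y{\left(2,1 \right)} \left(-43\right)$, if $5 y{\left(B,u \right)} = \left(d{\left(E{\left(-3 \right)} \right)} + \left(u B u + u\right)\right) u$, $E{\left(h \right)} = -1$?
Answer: $- \frac{281}{5} \approx -56.2$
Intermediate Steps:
$y{\left(B,u \right)} = \frac{u \left(4 + u + B u^{2}\right)}{5}$ ($y{\left(B,u \right)} = \frac{\left(4 + \left(u B u + u\right)\right) u}{5} = \frac{\left(4 + \left(B u u + u\right)\right) u}{5} = \frac{\left(4 + \left(B u^{2} + u\right)\right) u}{5} = \frac{\left(4 + \left(u + B u^{2}\right)\right) u}{5} = \frac{\left(4 + u + B u^{2}\right) u}{5} = \frac{u \left(4 + u + B u^{2}\right)}{5}$)
$4 + y{\left(2,1 \right)} \left(-43\right) = 4 + \frac{1}{5} \cdot 1 \left(4 + 1 + 2 \cdot 1^{2}\right) \left(-43\right) = 4 + \frac{1}{5} \cdot 1 \left(4 + 1 + 2 \cdot 1\right) \left(-43\right) = 4 + \frac{1}{5} \cdot 1 \left(4 + 1 + 2\right) \left(-43\right) = 4 + \frac{1}{5} \cdot 1 \cdot 7 \left(-43\right) = 4 + \frac{7}{5} \left(-43\right) = 4 - \frac{301}{5} = - \frac{281}{5}$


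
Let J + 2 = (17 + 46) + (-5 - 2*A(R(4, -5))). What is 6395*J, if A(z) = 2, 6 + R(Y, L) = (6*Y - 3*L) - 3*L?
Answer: 332540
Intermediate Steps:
R(Y, L) = -6 - 6*L + 6*Y (R(Y, L) = -6 + ((6*Y - 3*L) - 3*L) = -6 + ((-3*L + 6*Y) - 3*L) = -6 + (-6*L + 6*Y) = -6 - 6*L + 6*Y)
J = 52 (J = -2 + ((17 + 46) + (-5 - 2*2)) = -2 + (63 + (-5 - 4)) = -2 + (63 - 9) = -2 + 54 = 52)
6395*J = 6395*52 = 332540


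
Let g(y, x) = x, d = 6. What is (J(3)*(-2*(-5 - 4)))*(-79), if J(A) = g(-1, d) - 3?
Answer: -4266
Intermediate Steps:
J(A) = 3 (J(A) = 6 - 3 = 3)
(J(3)*(-2*(-5 - 4)))*(-79) = (3*(-2*(-5 - 4)))*(-79) = (3*(-2*(-9)))*(-79) = (3*18)*(-79) = 54*(-79) = -4266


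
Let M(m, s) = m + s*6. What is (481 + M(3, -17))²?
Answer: 145924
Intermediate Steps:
M(m, s) = m + 6*s
(481 + M(3, -17))² = (481 + (3 + 6*(-17)))² = (481 + (3 - 102))² = (481 - 99)² = 382² = 145924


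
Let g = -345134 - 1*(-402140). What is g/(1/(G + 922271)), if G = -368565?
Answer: 31564564236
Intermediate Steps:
g = 57006 (g = -345134 + 402140 = 57006)
g/(1/(G + 922271)) = 57006/(1/(-368565 + 922271)) = 57006/(1/553706) = 57006*553706 = 31564564236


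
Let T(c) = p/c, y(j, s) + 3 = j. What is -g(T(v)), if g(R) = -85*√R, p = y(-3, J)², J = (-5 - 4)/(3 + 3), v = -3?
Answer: 170*I*√3 ≈ 294.45*I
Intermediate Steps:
J = -3/2 (J = -9/6 = -9*⅙ = -3/2 ≈ -1.5000)
y(j, s) = -3 + j
p = 36 (p = (-3 - 3)² = (-6)² = 36)
T(c) = 36/c
-g(T(v)) = -(-85)*√(36/(-3)) = -(-85)*√(36*(-⅓)) = -(-85)*√(-12) = -(-85)*2*I*√3 = -(-170)*I*√3 = 170*I*√3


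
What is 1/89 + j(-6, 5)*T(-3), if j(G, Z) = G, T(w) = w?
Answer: 1603/89 ≈ 18.011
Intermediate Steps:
1/89 + j(-6, 5)*T(-3) = 1/89 - 6*(-3) = 1/89 + 18 = 1603/89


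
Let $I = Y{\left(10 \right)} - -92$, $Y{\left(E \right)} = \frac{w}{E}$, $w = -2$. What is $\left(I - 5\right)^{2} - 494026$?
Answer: $- \frac{12162294}{25} \approx -4.8649 \cdot 10^{5}$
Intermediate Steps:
$Y{\left(E \right)} = - \frac{2}{E}$
$I = \frac{459}{5}$ ($I = - \frac{2}{10} - -92 = \left(-2\right) \frac{1}{10} + 92 = - \frac{1}{5} + 92 = \frac{459}{5} \approx 91.8$)
$\left(I - 5\right)^{2} - 494026 = \left(\frac{459}{5} - 5\right)^{2} - 494026 = \left(\frac{434}{5}\right)^{2} - 494026 = \frac{188356}{25} - 494026 = - \frac{12162294}{25}$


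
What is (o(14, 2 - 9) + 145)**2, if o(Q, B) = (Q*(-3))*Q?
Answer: 196249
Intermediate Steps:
o(Q, B) = -3*Q**2 (o(Q, B) = (-3*Q)*Q = -3*Q**2)
(o(14, 2 - 9) + 145)**2 = (-3*14**2 + 145)**2 = (-3*196 + 145)**2 = (-588 + 145)**2 = (-443)**2 = 196249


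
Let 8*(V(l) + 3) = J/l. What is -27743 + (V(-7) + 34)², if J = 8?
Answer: -1312751/49 ≈ -26791.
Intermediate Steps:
V(l) = -3 + 1/l (V(l) = -3 + (8/l)/8 = -3 + 1/l)
-27743 + (V(-7) + 34)² = -27743 + ((-3 + 1/(-7)) + 34)² = -27743 + ((-3 - ⅐) + 34)² = -27743 + (-22/7 + 34)² = -27743 + (216/7)² = -27743 + 46656/49 = -1312751/49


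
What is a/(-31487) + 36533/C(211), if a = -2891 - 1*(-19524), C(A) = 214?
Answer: 1146755109/6738218 ≈ 170.19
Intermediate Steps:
a = 16633 (a = -2891 + 19524 = 16633)
a/(-31487) + 36533/C(211) = 16633/(-31487) + 36533/214 = 16633*(-1/31487) + 36533*(1/214) = -16633/31487 + 36533/214 = 1146755109/6738218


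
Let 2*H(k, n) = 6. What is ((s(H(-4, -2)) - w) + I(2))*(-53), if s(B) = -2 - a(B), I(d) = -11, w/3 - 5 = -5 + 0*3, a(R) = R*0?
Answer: 689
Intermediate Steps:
H(k, n) = 3 (H(k, n) = (½)*6 = 3)
a(R) = 0
w = 0 (w = 15 + 3*(-5 + 0*3) = 15 + 3*(-5 + 0) = 15 + 3*(-5) = 15 - 15 = 0)
s(B) = -2 (s(B) = -2 - 1*0 = -2 + 0 = -2)
((s(H(-4, -2)) - w) + I(2))*(-53) = ((-2 - 1*0) - 11)*(-53) = ((-2 + 0) - 11)*(-53) = (-2 - 11)*(-53) = -13*(-53) = 689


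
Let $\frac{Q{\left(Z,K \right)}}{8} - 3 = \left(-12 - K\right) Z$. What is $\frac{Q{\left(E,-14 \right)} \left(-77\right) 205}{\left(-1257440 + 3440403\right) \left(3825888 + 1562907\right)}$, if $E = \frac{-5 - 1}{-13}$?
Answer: $- \frac{10472}{248660197227} \approx -4.2114 \cdot 10^{-8}$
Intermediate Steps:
$E = \frac{6}{13}$ ($E = \left(-6\right) \left(- \frac{1}{13}\right) = \frac{6}{13} \approx 0.46154$)
$Q{\left(Z,K \right)} = 24 + 8 Z \left(-12 - K\right)$ ($Q{\left(Z,K \right)} = 24 + 8 \left(-12 - K\right) Z = 24 + 8 Z \left(-12 - K\right)$)
$\frac{Q{\left(E,-14 \right)} \left(-77\right) 205}{\left(-1257440 + 3440403\right) \left(3825888 + 1562907\right)} = \frac{\left(24 - \frac{576}{13} - \left(-112\right) \frac{6}{13}\right) \left(-77\right) 205}{\left(-1257440 + 3440403\right) \left(3825888 + 1562907\right)} = \frac{\left(24 - \frac{576}{13} + \frac{672}{13}\right) \left(-77\right) 205}{2182963 \cdot 5388795} = \frac{\frac{408}{13} \left(-77\right) 205}{11763540099585} = \left(- \frac{31416}{13}\right) 205 \cdot \frac{1}{11763540099585} = \left(- \frac{6440280}{13}\right) \frac{1}{11763540099585} = - \frac{10472}{248660197227}$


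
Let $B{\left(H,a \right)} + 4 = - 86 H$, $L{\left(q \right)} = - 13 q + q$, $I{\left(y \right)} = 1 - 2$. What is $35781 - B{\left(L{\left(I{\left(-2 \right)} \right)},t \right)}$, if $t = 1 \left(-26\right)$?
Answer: $36817$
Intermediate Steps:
$I{\left(y \right)} = -1$
$L{\left(q \right)} = - 12 q$
$t = -26$
$B{\left(H,a \right)} = -4 - 86 H$
$35781 - B{\left(L{\left(I{\left(-2 \right)} \right)},t \right)} = 35781 - \left(-4 - 86 \left(\left(-12\right) \left(-1\right)\right)\right) = 35781 - \left(-4 - 1032\right) = 35781 - -1036 = 35781 + 1036 = 36817$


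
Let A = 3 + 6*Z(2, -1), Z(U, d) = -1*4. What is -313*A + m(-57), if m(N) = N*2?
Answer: 6459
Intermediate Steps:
m(N) = 2*N
Z(U, d) = -4
A = -21 (A = 3 + 6*(-4) = 3 - 24 = -21)
-313*A + m(-57) = -313*(-21) + 2*(-57) = 6573 - 114 = 6459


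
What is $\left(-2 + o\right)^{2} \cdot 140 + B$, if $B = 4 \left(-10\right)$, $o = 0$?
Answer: $520$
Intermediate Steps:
$B = -40$
$\left(-2 + o\right)^{2} \cdot 140 + B = \left(-2 + 0\right)^{2} \cdot 140 - 40 = \left(-2\right)^{2} \cdot 140 - 40 = 4 \cdot 140 - 40 = 560 - 40 = 520$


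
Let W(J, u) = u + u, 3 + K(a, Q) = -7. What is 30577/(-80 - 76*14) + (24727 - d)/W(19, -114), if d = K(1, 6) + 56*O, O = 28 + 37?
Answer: -7776631/65208 ≈ -119.26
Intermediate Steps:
O = 65
K(a, Q) = -10 (K(a, Q) = -3 - 7 = -10)
W(J, u) = 2*u
d = 3630 (d = -10 + 56*65 = -10 + 3640 = 3630)
30577/(-80 - 76*14) + (24727 - d)/W(19, -114) = 30577/(-80 - 76*14) + (24727 - 1*3630)/((2*(-114))) = 30577/(-80 - 1064) + (24727 - 3630)/(-228) = 30577/(-1144) + 21097*(-1/228) = 30577*(-1/1144) - 21097/228 = -30577/1144 - 21097/228 = -7776631/65208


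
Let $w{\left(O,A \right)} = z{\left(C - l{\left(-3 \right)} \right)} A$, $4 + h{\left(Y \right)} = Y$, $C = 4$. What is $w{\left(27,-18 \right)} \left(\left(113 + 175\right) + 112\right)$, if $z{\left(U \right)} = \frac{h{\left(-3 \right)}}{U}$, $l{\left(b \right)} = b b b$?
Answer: $\frac{50400}{31} \approx 1625.8$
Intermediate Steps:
$l{\left(b \right)} = b^{3}$ ($l{\left(b \right)} = b^{2} b = b^{3}$)
$h{\left(Y \right)} = -4 + Y$
$z{\left(U \right)} = - \frac{7}{U}$ ($z{\left(U \right)} = \frac{-4 - 3}{U} = - \frac{7}{U}$)
$w{\left(O,A \right)} = - \frac{7 A}{31}$ ($w{\left(O,A \right)} = - \frac{7}{4 - \left(-3\right)^{3}} A = - \frac{7}{4 - -27} A = - \frac{7}{4 + 27} A = - \frac{7}{31} A = \left(-7\right) \frac{1}{31} A = - \frac{7 A}{31}$)
$w{\left(27,-18 \right)} \left(\left(113 + 175\right) + 112\right) = \left(- \frac{7}{31}\right) \left(-18\right) \left(\left(113 + 175\right) + 112\right) = \frac{126 \left(288 + 112\right)}{31} = \frac{126}{31} \cdot 400 = \frac{50400}{31}$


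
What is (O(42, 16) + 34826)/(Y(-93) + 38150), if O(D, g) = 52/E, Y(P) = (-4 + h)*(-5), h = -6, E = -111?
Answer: 1932817/2120100 ≈ 0.91166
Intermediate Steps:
Y(P) = 50 (Y(P) = (-4 - 6)*(-5) = -10*(-5) = 50)
O(D, g) = -52/111 (O(D, g) = 52/(-111) = 52*(-1/111) = -52/111)
(O(42, 16) + 34826)/(Y(-93) + 38150) = (-52/111 + 34826)/(50 + 38150) = (3865634/111)/38200 = (3865634/111)*(1/38200) = 1932817/2120100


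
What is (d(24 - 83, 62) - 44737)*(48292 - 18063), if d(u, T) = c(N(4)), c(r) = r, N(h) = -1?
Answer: -1352385002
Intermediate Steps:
d(u, T) = -1
(d(24 - 83, 62) - 44737)*(48292 - 18063) = (-1 - 44737)*(48292 - 18063) = -44738*30229 = -1352385002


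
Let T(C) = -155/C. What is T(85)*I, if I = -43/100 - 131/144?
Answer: 149513/61200 ≈ 2.4430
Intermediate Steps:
I = -4823/3600 (I = -43*1/100 - 131*1/144 = -43/100 - 131/144 = -4823/3600 ≈ -1.3397)
T(85)*I = -155/85*(-4823/3600) = -155*1/85*(-4823/3600) = -31/17*(-4823/3600) = 149513/61200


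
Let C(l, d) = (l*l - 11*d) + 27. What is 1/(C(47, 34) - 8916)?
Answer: -1/7054 ≈ -0.00014176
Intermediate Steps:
C(l, d) = 27 + l² - 11*d (C(l, d) = (l² - 11*d) + 27 = 27 + l² - 11*d)
1/(C(47, 34) - 8916) = 1/((27 + 47² - 11*34) - 8916) = 1/((27 + 2209 - 374) - 8916) = 1/(1862 - 8916) = 1/(-7054) = -1/7054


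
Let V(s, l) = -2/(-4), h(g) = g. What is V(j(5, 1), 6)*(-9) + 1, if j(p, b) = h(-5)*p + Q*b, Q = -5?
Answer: -7/2 ≈ -3.5000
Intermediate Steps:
j(p, b) = -5*b - 5*p (j(p, b) = -5*p - 5*b = -5*b - 5*p)
V(s, l) = ½ (V(s, l) = -2*(-¼) = ½)
V(j(5, 1), 6)*(-9) + 1 = (½)*(-9) + 1 = -9/2 + 1 = -7/2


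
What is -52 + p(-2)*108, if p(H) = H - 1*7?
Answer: -1024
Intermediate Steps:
p(H) = -7 + H (p(H) = H - 7 = -7 + H)
-52 + p(-2)*108 = -52 + (-7 - 2)*108 = -52 - 9*108 = -52 - 972 = -1024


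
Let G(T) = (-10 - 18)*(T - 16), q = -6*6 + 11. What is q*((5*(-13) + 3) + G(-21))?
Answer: -24350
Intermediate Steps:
q = -25 (q = -36 + 11 = -25)
G(T) = 448 - 28*T (G(T) = -28*(-16 + T) = 448 - 28*T)
q*((5*(-13) + 3) + G(-21)) = -25*((5*(-13) + 3) + (448 - 28*(-21))) = -25*((-65 + 3) + (448 + 588)) = -25*(-62 + 1036) = -25*974 = -24350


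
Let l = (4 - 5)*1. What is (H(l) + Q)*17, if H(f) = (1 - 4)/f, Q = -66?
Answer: -1071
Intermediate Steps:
l = -1 (l = -1*1 = -1)
H(f) = -3/f
(H(l) + Q)*17 = (-3/(-1) - 66)*17 = (-3*(-1) - 66)*17 = (3 - 66)*17 = -63*17 = -1071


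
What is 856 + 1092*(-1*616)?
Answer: -671816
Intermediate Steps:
856 + 1092*(-1*616) = 856 + 1092*(-616) = 856 - 672672 = -671816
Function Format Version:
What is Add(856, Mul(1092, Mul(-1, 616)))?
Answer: -671816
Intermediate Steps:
Add(856, Mul(1092, Mul(-1, 616))) = Add(856, Mul(1092, -616)) = Add(856, -672672) = -671816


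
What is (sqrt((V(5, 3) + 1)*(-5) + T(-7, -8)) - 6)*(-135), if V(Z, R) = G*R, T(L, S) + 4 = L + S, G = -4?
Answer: 0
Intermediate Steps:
T(L, S) = -4 + L + S (T(L, S) = -4 + (L + S) = -4 + L + S)
V(Z, R) = -4*R
(sqrt((V(5, 3) + 1)*(-5) + T(-7, -8)) - 6)*(-135) = (sqrt((-4*3 + 1)*(-5) + (-4 - 7 - 8)) - 6)*(-135) = (sqrt((-12 + 1)*(-5) - 19) - 6)*(-135) = (sqrt(-11*(-5) - 19) - 6)*(-135) = (sqrt(55 - 19) - 6)*(-135) = (sqrt(36) - 6)*(-135) = (6 - 6)*(-135) = 0*(-135) = 0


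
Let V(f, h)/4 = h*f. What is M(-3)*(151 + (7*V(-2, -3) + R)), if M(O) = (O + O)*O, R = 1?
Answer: 5760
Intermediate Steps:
V(f, h) = 4*f*h (V(f, h) = 4*(h*f) = 4*(f*h) = 4*f*h)
M(O) = 2*O² (M(O) = (2*O)*O = 2*O²)
M(-3)*(151 + (7*V(-2, -3) + R)) = (2*(-3)²)*(151 + (7*(4*(-2)*(-3)) + 1)) = (2*9)*(151 + (7*24 + 1)) = 18*(151 + (168 + 1)) = 18*(151 + 169) = 18*320 = 5760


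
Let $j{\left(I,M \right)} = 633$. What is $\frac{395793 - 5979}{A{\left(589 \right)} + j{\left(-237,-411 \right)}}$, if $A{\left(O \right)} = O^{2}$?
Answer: $\frac{194907}{173777} \approx 1.1216$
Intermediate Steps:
$\frac{395793 - 5979}{A{\left(589 \right)} + j{\left(-237,-411 \right)}} = \frac{395793 - 5979}{589^{2} + 633} = \frac{389814}{346921 + 633} = \frac{389814}{347554} = 389814 \cdot \frac{1}{347554} = \frac{194907}{173777}$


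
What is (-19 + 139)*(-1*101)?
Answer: -12120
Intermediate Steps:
(-19 + 139)*(-1*101) = 120*(-101) = -12120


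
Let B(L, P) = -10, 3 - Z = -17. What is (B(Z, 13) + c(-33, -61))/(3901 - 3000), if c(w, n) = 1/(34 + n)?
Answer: -271/24327 ≈ -0.011140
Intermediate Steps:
Z = 20 (Z = 3 - 1*(-17) = 3 + 17 = 20)
(B(Z, 13) + c(-33, -61))/(3901 - 3000) = (-10 + 1/(34 - 61))/(3901 - 3000) = (-10 + 1/(-27))/901 = (-10 - 1/27)*(1/901) = -271/27*1/901 = -271/24327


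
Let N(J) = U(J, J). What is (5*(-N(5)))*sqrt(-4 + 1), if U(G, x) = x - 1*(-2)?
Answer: -35*I*sqrt(3) ≈ -60.622*I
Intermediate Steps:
U(G, x) = 2 + x (U(G, x) = x + 2 = 2 + x)
N(J) = 2 + J
(5*(-N(5)))*sqrt(-4 + 1) = (5*(-(2 + 5)))*sqrt(-4 + 1) = (5*(-1*7))*sqrt(-3) = (5*(-7))*(I*sqrt(3)) = -35*I*sqrt(3)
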